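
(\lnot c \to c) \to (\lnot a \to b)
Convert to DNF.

\lnot c \lor a \lor b

(\lnot c \to c) \to (\lnot a \to b)
= \lnot (\lnot c \to c) \lor (\lnot a \to b)
= \lnot (\lnot \lnot c \lor c) \lor (\lnot a \to b)
= \lnot (\lnot \lnot c \lor c) \lor \lnot \lnot a \lor b
= (\lnot \lnot \lnot c \land \lnot c) \lor \lnot \lnot a \lor b
= (\lnot c \land \lnot c) \lor \lnot \lnot a \lor b
= (\lnot c \land \lnot c) \lor a \lor b
= \lnot c \lor a \lor b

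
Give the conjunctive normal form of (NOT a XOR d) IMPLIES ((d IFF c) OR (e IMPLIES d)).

(NOT a XOR d) IMPLIES ((d IFF c) OR (e IMPLIES d))
= NOT (NOT a XOR d) OR (d IFF c) OR (e IMPLIES d)   — eliminate IMPLIES
= NOT ((NOT a OR d) AND NOT (NOT a AND d)) OR (d IFF c) OR (e IMPLIES d)   — expand XOR
= NOT ((NOT a OR d) AND NOT (NOT a AND d)) OR ((d IMPLIES c) AND (c IMPLIES d)) OR (e IMPLIES d)   — eliminate IFF
= NOT ((NOT a OR d) AND NOT (NOT a AND d)) OR ((NOT d OR c) AND (c IMPLIES d)) OR (e IMPLIES d)   — eliminate IMPLIES
= NOT ((NOT a OR d) AND NOT (NOT a AND d)) OR ((NOT d OR c) AND (NOT c OR d)) OR (e IMPLIES d)   — eliminate IMPLIES
= NOT ((NOT a OR d) AND NOT (NOT a AND d)) OR ((NOT d OR c) AND (NOT c OR d)) OR NOT e OR d   — eliminate IMPLIES
= NOT (NOT a OR d) OR NOT NOT (NOT a AND d) OR ((NOT d OR c) AND (NOT c OR d)) OR NOT e OR d   — De Morgan
= (NOT NOT a AND NOT d) OR NOT NOT (NOT a AND d) OR ((NOT d OR c) AND (NOT c OR d)) OR NOT e OR d   — De Morgan
= (a AND NOT d) OR NOT NOT (NOT a AND d) OR ((NOT d OR c) AND (NOT c OR d)) OR NOT e OR d   — double negation
= (a AND NOT d) OR (NOT a AND d) OR ((NOT d OR c) AND (NOT c OR d)) OR NOT e OR d   — double negation
= (a OR NOT a OR NOT d OR c OR NOT e OR d) AND (a OR NOT a OR NOT c OR d OR NOT e OR d) AND (a OR d OR NOT d OR c OR NOT e OR d) AND (a OR d OR NOT c OR d OR NOT e OR d) AND (NOT d OR NOT a OR NOT d OR c OR NOT e OR d) AND (NOT d OR NOT a OR NOT c OR d OR NOT e OR d) AND (NOT d OR d OR NOT d OR c OR NOT e OR d) AND (NOT d OR d OR NOT c OR d OR NOT e OR d)   — distribute OR over AND
= a OR d OR NOT c OR NOT e   — simplify

a OR d OR NOT c OR NOT e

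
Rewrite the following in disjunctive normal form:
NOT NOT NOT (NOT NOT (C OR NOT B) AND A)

NOT NOT NOT (NOT NOT (C OR NOT B) AND A)
⇔ NOT (NOT NOT (C OR NOT B) AND A)   — double negation
⇔ NOT NOT NOT (C OR NOT B) OR NOT A   — De Morgan
⇔ NOT (C OR NOT B) OR NOT A   — double negation
⇔ (NOT C AND NOT NOT B) OR NOT A   — De Morgan
⇔ (NOT C AND B) OR NOT A   — double negation

(NOT C AND B) OR NOT A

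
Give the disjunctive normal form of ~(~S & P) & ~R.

~(~S & P) & ~R
≡ (~~S | ~P) & ~R   [De Morgan]
≡ (S | ~P) & ~R   [double negation]
≡ (S & ~R) | (~P & ~R)   [distribute & over |]

(S & ~R) | (~P & ~R)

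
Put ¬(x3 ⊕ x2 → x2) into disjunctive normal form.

¬(x3 ⊕ x2 → x2)
= ¬(¬(x3 ⊕ x2) ∨ x2)   [eliminate →]
= ¬(¬(x3 ∧ ¬x2 ∨ ¬x3 ∧ x2) ∨ x2)   [expand ⊕]
= ¬¬(x3 ∧ ¬x2 ∨ ¬x3 ∧ x2) ∧ ¬x2   [De Morgan]
= (x3 ∧ ¬x2 ∨ ¬x3 ∧ x2) ∧ ¬x2   [double negation]
= x3 ∧ ¬x2 ∧ ¬x2 ∨ ¬x3 ∧ x2 ∧ ¬x2   [distribute ∧ over ∨]
= x3 ∧ ¬x2   [simplify]

x3 ∧ ¬x2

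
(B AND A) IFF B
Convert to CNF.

NOT B OR A

(B AND A) IFF B
⇔ ((B AND A) IMPLIES B) AND (B IMPLIES (B AND A))   (eliminate IFF)
⇔ (NOT (B AND A) OR B) AND (B IMPLIES (B AND A))   (eliminate IMPLIES)
⇔ (NOT (B AND A) OR B) AND (NOT B OR (B AND A))   (eliminate IMPLIES)
⇔ (NOT B OR NOT A OR B) AND (NOT B OR (B AND A))   (De Morgan)
⇔ (NOT B OR NOT A OR B) AND (NOT B OR B) AND (NOT B OR A)   (distribute OR over AND)
⇔ NOT B OR A   (simplify)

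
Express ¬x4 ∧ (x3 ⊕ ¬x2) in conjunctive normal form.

¬x4 ∧ (x3 ⊕ ¬x2)
= ¬x4 ∧ (x3 ∨ ¬x2) ∧ ¬(x3 ∧ ¬x2)   [expand ⊕]
= ¬x4 ∧ (x3 ∨ ¬x2) ∧ (¬x3 ∨ ¬¬x2)   [De Morgan]
= ¬x4 ∧ (x3 ∨ ¬x2) ∧ (¬x3 ∨ x2)   [double negation]

¬x4 ∧ (x3 ∨ ¬x2) ∧ (¬x3 ∨ x2)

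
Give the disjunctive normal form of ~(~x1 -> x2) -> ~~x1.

~(~x1 -> x2) -> ~~x1
= ~~(~x1 -> x2) | ~~x1   [eliminate ->]
= ~~(~~x1 | x2) | ~~x1   [eliminate ->]
= ~~x1 | x2 | ~~x1   [double negation]
= x1 | x2 | ~~x1   [double negation]
= x1 | x2 | x1   [double negation]
= x1 | x2   [simplify]

x1 | x2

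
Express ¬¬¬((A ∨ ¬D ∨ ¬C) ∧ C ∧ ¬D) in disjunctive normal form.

¬C ∨ D

¬¬¬((A ∨ ¬D ∨ ¬C) ∧ C ∧ ¬D)
= ¬((A ∨ ¬D ∨ ¬C) ∧ C ∧ ¬D)   (double negation)
= ¬(A ∨ ¬D ∨ ¬C) ∨ ¬C ∨ ¬¬D   (De Morgan)
= (¬A ∧ ¬¬D ∧ ¬¬C) ∨ ¬C ∨ ¬¬D   (De Morgan)
= (¬A ∧ D ∧ ¬¬C) ∨ ¬C ∨ ¬¬D   (double negation)
= (¬A ∧ D ∧ C) ∨ ¬C ∨ ¬¬D   (double negation)
= (¬A ∧ D ∧ C) ∨ ¬C ∨ D   (double negation)
= ¬C ∨ D   (simplify)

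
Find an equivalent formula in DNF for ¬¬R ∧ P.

R ∧ P

¬¬R ∧ P
⇔ R ∧ P   [double negation]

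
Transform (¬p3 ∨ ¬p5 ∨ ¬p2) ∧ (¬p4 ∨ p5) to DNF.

(¬p3 ∧ ¬p4) ∨ (¬p3 ∧ p5) ∨ (¬p5 ∧ ¬p4) ∨ (¬p2 ∧ ¬p4) ∨ (¬p2 ∧ p5)

(¬p3 ∨ ¬p5 ∨ ¬p2) ∧ (¬p4 ∨ p5)
≡ (¬p3 ∧ ¬p4) ∨ (¬p3 ∧ p5) ∨ (¬p5 ∧ ¬p4) ∨ (¬p5 ∧ p5) ∨ (¬p2 ∧ ¬p4) ∨ (¬p2 ∧ p5)
≡ (¬p3 ∧ ¬p4) ∨ (¬p3 ∧ p5) ∨ (¬p5 ∧ ¬p4) ∨ (¬p2 ∧ ¬p4) ∨ (¬p2 ∧ p5)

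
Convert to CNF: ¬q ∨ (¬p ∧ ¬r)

(¬q ∨ ¬p) ∧ (¬q ∨ ¬r)

¬q ∨ (¬p ∧ ¬r)
= (¬q ∨ ¬p) ∧ (¬q ∨ ¬r)   — distribute ∨ over ∧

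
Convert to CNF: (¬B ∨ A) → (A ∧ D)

(B ∨ A) ∧ (B ∨ D) ∧ (¬A ∨ D)

(¬B ∨ A) → (A ∧ D)
⇔ ¬(¬B ∨ A) ∨ (A ∧ D)   — eliminate →
⇔ (¬¬B ∧ ¬A) ∨ (A ∧ D)   — De Morgan
⇔ (B ∧ ¬A) ∨ (A ∧ D)   — double negation
⇔ (B ∨ A) ∧ (B ∨ D) ∧ (¬A ∨ A) ∧ (¬A ∨ D)   — distribute ∨ over ∧
⇔ (B ∨ A) ∧ (B ∨ D) ∧ (¬A ∨ D)   — simplify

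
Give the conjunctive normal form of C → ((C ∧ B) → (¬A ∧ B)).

C → ((C ∧ B) → (¬A ∧ B))
≡ ¬C ∨ ((C ∧ B) → (¬A ∧ B))   (eliminate →)
≡ ¬C ∨ ¬(C ∧ B) ∨ (¬A ∧ B)   (eliminate →)
≡ ¬C ∨ ¬C ∨ ¬B ∨ (¬A ∧ B)   (De Morgan)
≡ (¬C ∨ ¬C ∨ ¬B ∨ ¬A) ∧ (¬C ∨ ¬C ∨ ¬B ∨ B)   (distribute ∨ over ∧)
≡ ¬C ∨ ¬B ∨ ¬A   (simplify)

¬C ∨ ¬B ∨ ¬A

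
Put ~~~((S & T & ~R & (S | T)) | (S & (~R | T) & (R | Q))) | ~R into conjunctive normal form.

~S | ~T | ~R

~~~((S & T & ~R & (S | T)) | (S & (~R | T) & (R | Q))) | ~R
⇔ ~((S & T & ~R & (S | T)) | (S & (~R | T) & (R | Q))) | ~R   — double negation
⇔ (~(S & T & ~R & (S | T)) & ~(S & (~R | T) & (R | Q))) | ~R   — De Morgan
⇔ ((~S | ~T | ~~R | ~(S | T)) & ~(S & (~R | T) & (R | Q))) | ~R   — De Morgan
⇔ ((~S | ~T | R | ~(S | T)) & ~(S & (~R | T) & (R | Q))) | ~R   — double negation
⇔ ((~S | ~T | R | (~S & ~T)) & ~(S & (~R | T) & (R | Q))) | ~R   — De Morgan
⇔ ((~S | ~T | R | (~S & ~T)) & (~S | ~(~R | T) | ~(R | Q))) | ~R   — De Morgan
⇔ ((~S | ~T | R | (~S & ~T)) & (~S | (~~R & ~T) | ~(R | Q))) | ~R   — De Morgan
⇔ ((~S | ~T | R | (~S & ~T)) & (~S | (R & ~T) | ~(R | Q))) | ~R   — double negation
⇔ ((~S | ~T | R | (~S & ~T)) & (~S | (R & ~T) | (~R & ~Q))) | ~R   — De Morgan
⇔ (~S | ~T | R | ~S | ~R) & (~S | ~T | R | ~T | ~R) & (~S | R | ~R | ~R) & (~S | R | ~Q | ~R) & (~S | ~T | ~R | ~R) & (~S | ~T | ~Q | ~R)   — distribute | over &
⇔ ~S | ~T | ~R   — simplify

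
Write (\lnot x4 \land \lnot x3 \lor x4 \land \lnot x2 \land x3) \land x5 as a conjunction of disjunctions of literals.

(\lnot x4 \lor \lnot x2) \land (\lnot x4 \lor x3) \land (\lnot x3 \lor x4) \land (\lnot x3 \lor \lnot x2) \land x5

(\lnot x4 \land \lnot x3 \lor x4 \land \lnot x2 \land x3) \land x5
≡ (\lnot x4 \lor x4) \land (\lnot x4 \lor \lnot x2) \land (\lnot x4 \lor x3) \land (\lnot x3 \lor x4) \land (\lnot x3 \lor \lnot x2) \land (\lnot x3 \lor x3) \land x5
≡ (\lnot x4 \lor \lnot x2) \land (\lnot x4 \lor x3) \land (\lnot x3 \lor x4) \land (\lnot x3 \lor \lnot x2) \land x5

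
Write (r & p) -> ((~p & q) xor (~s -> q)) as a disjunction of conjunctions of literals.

~r | ~p | (p & s) | (p & q) | (~q & s)

(r & p) -> ((~p & q) xor (~s -> q))
≡ ~(r & p) | ((~p & q) xor (~s -> q))
≡ ~(r & p) | (~p & q & ~(~s -> q)) | (~(~p & q) & (~s -> q))
≡ ~(r & p) | (~p & q & ~(~~s | q)) | (~(~p & q) & (~s -> q))
≡ ~(r & p) | (~p & q & ~(~~s | q)) | (~(~p & q) & (~~s | q))
≡ ~r | ~p | (~p & q & ~(~~s | q)) | (~(~p & q) & (~~s | q))
≡ ~r | ~p | (~p & q & ~~~s & ~q) | (~(~p & q) & (~~s | q))
≡ ~r | ~p | (~p & q & ~s & ~q) | (~(~p & q) & (~~s | q))
≡ ~r | ~p | (~p & q & ~s & ~q) | ((~~p | ~q) & (~~s | q))
≡ ~r | ~p | (~p & q & ~s & ~q) | ((p | ~q) & (~~s | q))
≡ ~r | ~p | (~p & q & ~s & ~q) | ((p | ~q) & (s | q))
≡ ~r | ~p | (~p & q & ~s & ~q) | (p & s) | (p & q) | (~q & s) | (~q & q)
≡ ~r | ~p | (p & s) | (p & q) | (~q & s)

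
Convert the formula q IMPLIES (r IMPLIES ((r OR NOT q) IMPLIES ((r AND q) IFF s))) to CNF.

NOT q OR NOT r OR s

q IMPLIES (r IMPLIES ((r OR NOT q) IMPLIES ((r AND q) IFF s)))
⇔ NOT q OR (r IMPLIES ((r OR NOT q) IMPLIES ((r AND q) IFF s)))   [eliminate IMPLIES]
⇔ NOT q OR NOT r OR ((r OR NOT q) IMPLIES ((r AND q) IFF s))   [eliminate IMPLIES]
⇔ NOT q OR NOT r OR NOT (r OR NOT q) OR ((r AND q) IFF s)   [eliminate IMPLIES]
⇔ NOT q OR NOT r OR NOT (r OR NOT q) OR (((r AND q) IMPLIES s) AND (s IMPLIES (r AND q)))   [eliminate IFF]
⇔ NOT q OR NOT r OR NOT (r OR NOT q) OR ((NOT (r AND q) OR s) AND (s IMPLIES (r AND q)))   [eliminate IMPLIES]
⇔ NOT q OR NOT r OR NOT (r OR NOT q) OR ((NOT (r AND q) OR s) AND (NOT s OR (r AND q)))   [eliminate IMPLIES]
⇔ NOT q OR NOT r OR (NOT r AND NOT NOT q) OR ((NOT (r AND q) OR s) AND (NOT s OR (r AND q)))   [De Morgan]
⇔ NOT q OR NOT r OR (NOT r AND q) OR ((NOT (r AND q) OR s) AND (NOT s OR (r AND q)))   [double negation]
⇔ NOT q OR NOT r OR (NOT r AND q) OR ((NOT r OR NOT q OR s) AND (NOT s OR (r AND q)))   [De Morgan]
⇔ (NOT q OR NOT r OR NOT r OR NOT r OR NOT q OR s) AND (NOT q OR NOT r OR NOT r OR NOT s OR r) AND (NOT q OR NOT r OR NOT r OR NOT s OR q) AND (NOT q OR NOT r OR q OR NOT r OR NOT q OR s) AND (NOT q OR NOT r OR q OR NOT s OR r) AND (NOT q OR NOT r OR q OR NOT s OR q)   [distribute OR over AND]
⇔ NOT q OR NOT r OR s   [simplify]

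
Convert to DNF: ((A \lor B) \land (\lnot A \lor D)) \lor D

(B \land \lnot A) \lor D

((A \lor B) \land (\lnot A \lor D)) \lor D
≡ (A \land \lnot A) \lor (A \land D) \lor (B \land \lnot A) \lor (B \land D) \lor D
≡ (B \land \lnot A) \lor D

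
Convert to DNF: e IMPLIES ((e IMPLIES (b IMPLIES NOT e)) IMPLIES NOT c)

e IMPLIES ((e IMPLIES (b IMPLIES NOT e)) IMPLIES NOT c)
≡ NOT e OR ((e IMPLIES (b IMPLIES NOT e)) IMPLIES NOT c)   [eliminate IMPLIES]
≡ NOT e OR NOT (e IMPLIES (b IMPLIES NOT e)) OR NOT c   [eliminate IMPLIES]
≡ NOT e OR NOT (NOT e OR (b IMPLIES NOT e)) OR NOT c   [eliminate IMPLIES]
≡ NOT e OR NOT (NOT e OR NOT b OR NOT e) OR NOT c   [eliminate IMPLIES]
≡ NOT e OR (NOT NOT e AND NOT NOT b AND NOT NOT e) OR NOT c   [De Morgan]
≡ NOT e OR (e AND NOT NOT b AND NOT NOT e) OR NOT c   [double negation]
≡ NOT e OR (e AND b AND NOT NOT e) OR NOT c   [double negation]
≡ NOT e OR (e AND b AND e) OR NOT c   [double negation]
≡ NOT e OR (e AND b) OR NOT c   [simplify]

NOT e OR (e AND b) OR NOT c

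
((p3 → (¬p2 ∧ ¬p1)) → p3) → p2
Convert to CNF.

((p3 → (¬p2 ∧ ¬p1)) → p3) → p2
≡ ¬((p3 → (¬p2 ∧ ¬p1)) → p3) ∨ p2   [eliminate →]
≡ ¬(¬(p3 → (¬p2 ∧ ¬p1)) ∨ p3) ∨ p2   [eliminate →]
≡ ¬(¬(¬p3 ∨ (¬p2 ∧ ¬p1)) ∨ p3) ∨ p2   [eliminate →]
≡ (¬¬(¬p3 ∨ (¬p2 ∧ ¬p1)) ∧ ¬p3) ∨ p2   [De Morgan]
≡ ((¬p3 ∨ (¬p2 ∧ ¬p1)) ∧ ¬p3) ∨ p2   [double negation]
≡ (¬p3 ∨ ¬p2 ∨ p2) ∧ (¬p3 ∨ ¬p1 ∨ p2) ∧ (¬p3 ∨ p2)   [distribute ∨ over ∧]
≡ ¬p3 ∨ p2   [simplify]

¬p3 ∨ p2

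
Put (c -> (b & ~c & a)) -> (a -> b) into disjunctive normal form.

c | ~a | b

(c -> (b & ~c & a)) -> (a -> b)
≡ ~(c -> (b & ~c & a)) | (a -> b)
≡ ~(~c | (b & ~c & a)) | (a -> b)
≡ ~(~c | (b & ~c & a)) | ~a | b
≡ (~~c & ~(b & ~c & a)) | ~a | b
≡ (c & ~(b & ~c & a)) | ~a | b
≡ (c & (~b | ~~c | ~a)) | ~a | b
≡ (c & (~b | c | ~a)) | ~a | b
≡ (c & ~b) | (c & c) | (c & ~a) | ~a | b
≡ c | ~a | b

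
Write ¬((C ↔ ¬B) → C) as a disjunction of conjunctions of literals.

¬((C ↔ ¬B) → C)
≡ ¬(¬(C ↔ ¬B) ∨ C)   — eliminate →
≡ ¬(¬((C → ¬B) ∧ (¬B → C)) ∨ C)   — eliminate ↔
≡ ¬(¬((¬C ∨ ¬B) ∧ (¬B → C)) ∨ C)   — eliminate →
≡ ¬(¬((¬C ∨ ¬B) ∧ (¬¬B ∨ C)) ∨ C)   — eliminate →
≡ ¬¬((¬C ∨ ¬B) ∧ (¬¬B ∨ C)) ∧ ¬C   — De Morgan
≡ (¬C ∨ ¬B) ∧ (¬¬B ∨ C) ∧ ¬C   — double negation
≡ (¬C ∨ ¬B) ∧ (B ∨ C) ∧ ¬C   — double negation
≡ ¬C ∧ B ∧ ¬C ∨ ¬C ∧ C ∧ ¬C ∨ ¬B ∧ B ∧ ¬C ∨ ¬B ∧ C ∧ ¬C   — distribute ∧ over ∨
≡ ¬C ∧ B   — simplify

¬C ∧ B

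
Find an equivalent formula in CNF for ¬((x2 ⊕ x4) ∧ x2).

¬((x2 ⊕ x4) ∧ x2)
= ¬((x2 ∨ x4) ∧ ¬(x2 ∧ x4) ∧ x2)   — expand ⊕
= ¬(x2 ∨ x4) ∨ ¬¬(x2 ∧ x4) ∨ ¬x2   — De Morgan
= (¬x2 ∧ ¬x4) ∨ ¬¬(x2 ∧ x4) ∨ ¬x2   — De Morgan
= (¬x2 ∧ ¬x4) ∨ (x2 ∧ x4) ∨ ¬x2   — double negation
= (¬x2 ∨ x2 ∨ ¬x2) ∧ (¬x2 ∨ x4 ∨ ¬x2) ∧ (¬x4 ∨ x2 ∨ ¬x2) ∧ (¬x4 ∨ x4 ∨ ¬x2)   — distribute ∨ over ∧
= ¬x2 ∨ x4   — simplify

¬x2 ∨ x4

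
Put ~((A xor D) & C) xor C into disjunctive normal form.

~C | (A & ~D & C) | (~A & D & C)

~((A xor D) & C) xor C
≡ (~((A xor D) & C) & ~C) | (~~((A xor D) & C) & C)   (expand xor)
≡ (~(((A & ~D) | (~A & D)) & C) & ~C) | (~~((A xor D) & C) & C)   (expand xor)
≡ (~(((A & ~D) | (~A & D)) & C) & ~C) | (~~(((A & ~D) | (~A & D)) & C) & C)   (expand xor)
≡ ((~((A & ~D) | (~A & D)) | ~C) & ~C) | (~~(((A & ~D) | (~A & D)) & C) & C)   (De Morgan)
≡ (((~(A & ~D) & ~(~A & D)) | ~C) & ~C) | (~~(((A & ~D) | (~A & D)) & C) & C)   (De Morgan)
≡ ((((~A | ~~D) & ~(~A & D)) | ~C) & ~C) | (~~(((A & ~D) | (~A & D)) & C) & C)   (De Morgan)
≡ ((((~A | D) & ~(~A & D)) | ~C) & ~C) | (~~(((A & ~D) | (~A & D)) & C) & C)   (double negation)
≡ ((((~A | D) & (~~A | ~D)) | ~C) & ~C) | (~~(((A & ~D) | (~A & D)) & C) & C)   (De Morgan)
≡ ((((~A | D) & (A | ~D)) | ~C) & ~C) | (~~(((A & ~D) | (~A & D)) & C) & C)   (double negation)
≡ ((((~A | D) & (A | ~D)) | ~C) & ~C) | (((A & ~D) | (~A & D)) & C & C)   (double negation)
≡ (~A & A & ~C) | (~A & ~D & ~C) | (D & A & ~C) | (D & ~D & ~C) | (~C & ~C) | (A & ~D & C & C) | (~A & D & C & C)   (distribute & over |)
≡ ~C | (A & ~D & C) | (~A & D & C)   (simplify)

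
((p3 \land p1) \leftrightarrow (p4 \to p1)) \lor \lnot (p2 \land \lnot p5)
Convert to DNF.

((p3 \land p1) \leftrightarrow (p4 \to p1)) \lor \lnot (p2 \land \lnot p5)
= (((p3 \land p1) \to (p4 \to p1)) \land ((p4 \to p1) \to (p3 \land p1))) \lor \lnot (p2 \land \lnot p5)
= ((\lnot (p3 \land p1) \lor (p4 \to p1)) \land ((p4 \to p1) \to (p3 \land p1))) \lor \lnot (p2 \land \lnot p5)
= ((\lnot (p3 \land p1) \lor \lnot p4 \lor p1) \land ((p4 \to p1) \to (p3 \land p1))) \lor \lnot (p2 \land \lnot p5)
= ((\lnot (p3 \land p1) \lor \lnot p4 \lor p1) \land (\lnot (p4 \to p1) \lor (p3 \land p1))) \lor \lnot (p2 \land \lnot p5)
= ((\lnot (p3 \land p1) \lor \lnot p4 \lor p1) \land (\lnot (\lnot p4 \lor p1) \lor (p3 \land p1))) \lor \lnot (p2 \land \lnot p5)
= ((\lnot p3 \lor \lnot p1 \lor \lnot p4 \lor p1) \land (\lnot (\lnot p4 \lor p1) \lor (p3 \land p1))) \lor \lnot (p2 \land \lnot p5)
= ((\lnot p3 \lor \lnot p1 \lor \lnot p4 \lor p1) \land ((\lnot \lnot p4 \land \lnot p1) \lor (p3 \land p1))) \lor \lnot (p2 \land \lnot p5)
= ((\lnot p3 \lor \lnot p1 \lor \lnot p4 \lor p1) \land ((p4 \land \lnot p1) \lor (p3 \land p1))) \lor \lnot (p2 \land \lnot p5)
= ((\lnot p3 \lor \lnot p1 \lor \lnot p4 \lor p1) \land ((p4 \land \lnot p1) \lor (p3 \land p1))) \lor \lnot p2 \lor \lnot \lnot p5
= ((\lnot p3 \lor \lnot p1 \lor \lnot p4 \lor p1) \land ((p4 \land \lnot p1) \lor (p3 \land p1))) \lor \lnot p2 \lor p5
= (\lnot p3 \land p4 \land \lnot p1) \lor (\lnot p3 \land p3 \land p1) \lor (\lnot p1 \land p4 \land \lnot p1) \lor (\lnot p1 \land p3 \land p1) \lor (\lnot p4 \land p4 \land \lnot p1) \lor (\lnot p4 \land p3 \land p1) \lor (p1 \land p4 \land \lnot p1) \lor (p1 \land p3 \land p1) \lor \lnot p2 \lor p5
= (\lnot p1 \land p4) \lor (p1 \land p3) \lor \lnot p2 \lor p5

(\lnot p1 \land p4) \lor (p1 \land p3) \lor \lnot p2 \lor p5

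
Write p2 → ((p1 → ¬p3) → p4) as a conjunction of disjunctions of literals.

p2 → ((p1 → ¬p3) → p4)
≡ ¬p2 ∨ ((p1 → ¬p3) → p4)
≡ ¬p2 ∨ ¬(p1 → ¬p3) ∨ p4
≡ ¬p2 ∨ ¬(¬p1 ∨ ¬p3) ∨ p4
≡ ¬p2 ∨ (¬¬p1 ∧ ¬¬p3) ∨ p4
≡ ¬p2 ∨ (p1 ∧ ¬¬p3) ∨ p4
≡ ¬p2 ∨ (p1 ∧ p3) ∨ p4
≡ (¬p2 ∨ p1 ∨ p4) ∧ (¬p2 ∨ p3 ∨ p4)

(¬p2 ∨ p1 ∨ p4) ∧ (¬p2 ∨ p3 ∨ p4)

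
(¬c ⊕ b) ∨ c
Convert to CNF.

(¬c ⊕ b) ∨ c
≡ ((¬c ∨ b) ∧ ¬(¬c ∧ b)) ∨ c   — expand ⊕
≡ ((¬c ∨ b) ∧ (¬¬c ∨ ¬b)) ∨ c   — De Morgan
≡ ((¬c ∨ b) ∧ (c ∨ ¬b)) ∨ c   — double negation
≡ (¬c ∨ b ∨ c) ∧ (c ∨ ¬b ∨ c)   — distribute ∨ over ∧
≡ c ∨ ¬b   — simplify

c ∨ ¬b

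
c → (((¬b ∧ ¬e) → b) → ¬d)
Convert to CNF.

(¬c ∨ ¬b ∨ ¬d) ∧ (¬c ∨ ¬e ∨ ¬d)

c → (((¬b ∧ ¬e) → b) → ¬d)
≡ ¬c ∨ (((¬b ∧ ¬e) → b) → ¬d)   — eliminate →
≡ ¬c ∨ ¬((¬b ∧ ¬e) → b) ∨ ¬d   — eliminate →
≡ ¬c ∨ ¬(¬(¬b ∧ ¬e) ∨ b) ∨ ¬d   — eliminate →
≡ ¬c ∨ (¬¬(¬b ∧ ¬e) ∧ ¬b) ∨ ¬d   — De Morgan
≡ ¬c ∨ (¬b ∧ ¬e ∧ ¬b) ∨ ¬d   — double negation
≡ (¬c ∨ ¬b ∨ ¬d) ∧ (¬c ∨ ¬e ∨ ¬d) ∧ (¬c ∨ ¬b ∨ ¬d)   — distribute ∨ over ∧
≡ (¬c ∨ ¬b ∨ ¬d) ∧ (¬c ∨ ¬e ∨ ¬d)   — simplify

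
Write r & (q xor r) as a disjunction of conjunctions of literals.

r & (q xor r)
= r & ((q & ~r) | (~q & r))   — expand xor
= (r & q & ~r) | (r & ~q & r)   — distribute & over |
= r & ~q   — simplify

r & ~q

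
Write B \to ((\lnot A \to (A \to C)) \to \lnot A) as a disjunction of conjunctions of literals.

\lnot B \lor \lnot A

B \to ((\lnot A \to (A \to C)) \to \lnot A)
≡ \lnot B \lor ((\lnot A \to (A \to C)) \to \lnot A)   [eliminate \to]
≡ \lnot B \lor \lnot (\lnot A \to (A \to C)) \lor \lnot A   [eliminate \to]
≡ \lnot B \lor \lnot (\lnot \lnot A \lor (A \to C)) \lor \lnot A   [eliminate \to]
≡ \lnot B \lor \lnot (\lnot \lnot A \lor \lnot A \lor C) \lor \lnot A   [eliminate \to]
≡ \lnot B \lor (\lnot \lnot \lnot A \land \lnot \lnot A \land \lnot C) \lor \lnot A   [De Morgan]
≡ \lnot B \lor (\lnot A \land \lnot \lnot A \land \lnot C) \lor \lnot A   [double negation]
≡ \lnot B \lor (\lnot A \land A \land \lnot C) \lor \lnot A   [double negation]
≡ \lnot B \lor \lnot A   [simplify]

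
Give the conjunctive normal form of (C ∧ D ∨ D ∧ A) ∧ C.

(C ∧ D ∨ D ∧ A) ∧ C
= (C ∨ D) ∧ (C ∨ A) ∧ (D ∨ D) ∧ (D ∨ A) ∧ C   [distribute ∨ over ∧]
= D ∧ C   [simplify]

D ∧ C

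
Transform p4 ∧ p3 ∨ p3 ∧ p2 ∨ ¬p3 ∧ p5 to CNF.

(p4 ∨ p2 ∨ ¬p3) ∧ (p4 ∨ p2 ∨ p5) ∧ (p3 ∨ p5)

p4 ∧ p3 ∨ p3 ∧ p2 ∨ ¬p3 ∧ p5
⇔ (p4 ∨ p3 ∨ ¬p3) ∧ (p4 ∨ p3 ∨ p5) ∧ (p4 ∨ p2 ∨ ¬p3) ∧ (p4 ∨ p2 ∨ p5) ∧ (p3 ∨ p3 ∨ ¬p3) ∧ (p3 ∨ p3 ∨ p5) ∧ (p3 ∨ p2 ∨ ¬p3) ∧ (p3 ∨ p2 ∨ p5)   [distribute ∨ over ∧]
⇔ (p4 ∨ p2 ∨ ¬p3) ∧ (p4 ∨ p2 ∨ p5) ∧ (p3 ∨ p5)   [simplify]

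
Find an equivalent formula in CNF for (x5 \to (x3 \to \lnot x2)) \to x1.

(x5 \lor x1) \land (x3 \lor x1) \land (x2 \lor x1)

(x5 \to (x3 \to \lnot x2)) \to x1
≡ \lnot (x5 \to (x3 \to \lnot x2)) \lor x1   [eliminate \to]
≡ \lnot (\lnot x5 \lor (x3 \to \lnot x2)) \lor x1   [eliminate \to]
≡ \lnot (\lnot x5 \lor \lnot x3 \lor \lnot x2) \lor x1   [eliminate \to]
≡ (\lnot \lnot x5 \land \lnot \lnot x3 \land \lnot \lnot x2) \lor x1   [De Morgan]
≡ (x5 \land \lnot \lnot x3 \land \lnot \lnot x2) \lor x1   [double negation]
≡ (x5 \land x3 \land \lnot \lnot x2) \lor x1   [double negation]
≡ (x5 \land x3 \land x2) \lor x1   [double negation]
≡ (x5 \lor x1) \land (x3 \lor x1) \land (x2 \lor x1)   [distribute \lor over \land]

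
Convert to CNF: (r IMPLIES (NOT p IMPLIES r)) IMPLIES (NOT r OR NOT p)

(r IMPLIES (NOT p IMPLIES r)) IMPLIES (NOT r OR NOT p)
⇔ NOT (r IMPLIES (NOT p IMPLIES r)) OR NOT r OR NOT p   [eliminate IMPLIES]
⇔ NOT (NOT r OR (NOT p IMPLIES r)) OR NOT r OR NOT p   [eliminate IMPLIES]
⇔ NOT (NOT r OR NOT NOT p OR r) OR NOT r OR NOT p   [eliminate IMPLIES]
⇔ (NOT NOT r AND NOT NOT NOT p AND NOT r) OR NOT r OR NOT p   [De Morgan]
⇔ (r AND NOT NOT NOT p AND NOT r) OR NOT r OR NOT p   [double negation]
⇔ (r AND NOT p AND NOT r) OR NOT r OR NOT p   [double negation]
⇔ (r OR NOT r OR NOT p) AND (NOT p OR NOT r OR NOT p) AND (NOT r OR NOT r OR NOT p)   [distribute OR over AND]
⇔ NOT p OR NOT r   [simplify]

NOT p OR NOT r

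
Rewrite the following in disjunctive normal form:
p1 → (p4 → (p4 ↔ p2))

¬p1 ∨ ¬p4 ∨ (p2 ∧ p4)

p1 → (p4 → (p4 ↔ p2))
= ¬p1 ∨ (p4 → (p4 ↔ p2))   [eliminate →]
= ¬p1 ∨ ¬p4 ∨ (p4 ↔ p2)   [eliminate →]
= ¬p1 ∨ ¬p4 ∨ ((p4 → p2) ∧ (p2 → p4))   [eliminate ↔]
= ¬p1 ∨ ¬p4 ∨ ((¬p4 ∨ p2) ∧ (p2 → p4))   [eliminate →]
= ¬p1 ∨ ¬p4 ∨ ((¬p4 ∨ p2) ∧ (¬p2 ∨ p4))   [eliminate →]
= ¬p1 ∨ ¬p4 ∨ (¬p4 ∧ ¬p2) ∨ (¬p4 ∧ p4) ∨ (p2 ∧ ¬p2) ∨ (p2 ∧ p4)   [distribute ∧ over ∨]
= ¬p1 ∨ ¬p4 ∨ (p2 ∧ p4)   [simplify]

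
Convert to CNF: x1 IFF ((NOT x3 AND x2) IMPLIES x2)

x1 IFF ((NOT x3 AND x2) IMPLIES x2)
≡ (x1 IMPLIES ((NOT x3 AND x2) IMPLIES x2)) AND (((NOT x3 AND x2) IMPLIES x2) IMPLIES x1)   (eliminate IFF)
≡ (NOT x1 OR ((NOT x3 AND x2) IMPLIES x2)) AND (((NOT x3 AND x2) IMPLIES x2) IMPLIES x1)   (eliminate IMPLIES)
≡ (NOT x1 OR NOT (NOT x3 AND x2) OR x2) AND (((NOT x3 AND x2) IMPLIES x2) IMPLIES x1)   (eliminate IMPLIES)
≡ (NOT x1 OR NOT (NOT x3 AND x2) OR x2) AND (NOT ((NOT x3 AND x2) IMPLIES x2) OR x1)   (eliminate IMPLIES)
≡ (NOT x1 OR NOT (NOT x3 AND x2) OR x2) AND (NOT (NOT (NOT x3 AND x2) OR x2) OR x1)   (eliminate IMPLIES)
≡ (NOT x1 OR NOT NOT x3 OR NOT x2 OR x2) AND (NOT (NOT (NOT x3 AND x2) OR x2) OR x1)   (De Morgan)
≡ (NOT x1 OR x3 OR NOT x2 OR x2) AND (NOT (NOT (NOT x3 AND x2) OR x2) OR x1)   (double negation)
≡ (NOT x1 OR x3 OR NOT x2 OR x2) AND ((NOT NOT (NOT x3 AND x2) AND NOT x2) OR x1)   (De Morgan)
≡ (NOT x1 OR x3 OR NOT x2 OR x2) AND ((NOT x3 AND x2 AND NOT x2) OR x1)   (double negation)
≡ (NOT x1 OR x3 OR NOT x2 OR x2) AND (NOT x3 OR x1) AND (x2 OR x1) AND (NOT x2 OR x1)   (distribute OR over AND)
≡ (NOT x3 OR x1) AND (x2 OR x1) AND (NOT x2 OR x1)   (simplify)

(NOT x3 OR x1) AND (x2 OR x1) AND (NOT x2 OR x1)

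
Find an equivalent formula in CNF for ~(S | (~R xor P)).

~S & (R | P) & (~P | ~R)

~(S | (~R xor P))
⇔ ~(S | ((~R | P) & ~(~R & P)))   [expand xor]
⇔ ~S & ~((~R | P) & ~(~R & P))   [De Morgan]
⇔ ~S & (~(~R | P) | ~~(~R & P))   [De Morgan]
⇔ ~S & ((~~R & ~P) | ~~(~R & P))   [De Morgan]
⇔ ~S & ((R & ~P) | ~~(~R & P))   [double negation]
⇔ ~S & ((R & ~P) | (~R & P))   [double negation]
⇔ ~S & (R | ~R) & (R | P) & (~P | ~R) & (~P | P)   [distribute | over &]
⇔ ~S & (R | P) & (~P | ~R)   [simplify]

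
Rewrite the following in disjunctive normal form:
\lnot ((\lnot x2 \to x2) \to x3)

x2 \land \lnot x3

\lnot ((\lnot x2 \to x2) \to x3)
≡ \lnot (\lnot (\lnot x2 \to x2) \lor x3)   — eliminate \to
≡ \lnot (\lnot (\lnot \lnot x2 \lor x2) \lor x3)   — eliminate \to
≡ \lnot \lnot (\lnot \lnot x2 \lor x2) \land \lnot x3   — De Morgan
≡ (\lnot \lnot x2 \lor x2) \land \lnot x3   — double negation
≡ (x2 \lor x2) \land \lnot x3   — double negation
≡ (x2 \land \lnot x3) \lor (x2 \land \lnot x3)   — distribute \land over \lor
≡ x2 \land \lnot x3   — simplify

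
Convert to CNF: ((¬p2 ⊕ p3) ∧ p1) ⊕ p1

p1 ∧ (p2 ∨ p3 ∨ ¬p1) ∧ (¬p3 ∨ ¬p2 ∨ ¬p1)

((¬p2 ⊕ p3) ∧ p1) ⊕ p1
⇔ (((¬p2 ⊕ p3) ∧ p1) ∨ p1) ∧ ¬((¬p2 ⊕ p3) ∧ p1 ∧ p1)   [expand ⊕]
⇔ (((¬p2 ∨ p3) ∧ ¬(¬p2 ∧ p3) ∧ p1) ∨ p1) ∧ ¬((¬p2 ⊕ p3) ∧ p1 ∧ p1)   [expand ⊕]
⇔ (((¬p2 ∨ p3) ∧ ¬(¬p2 ∧ p3) ∧ p1) ∨ p1) ∧ ¬((¬p2 ∨ p3) ∧ ¬(¬p2 ∧ p3) ∧ p1 ∧ p1)   [expand ⊕]
⇔ (((¬p2 ∨ p3) ∧ (¬¬p2 ∨ ¬p3) ∧ p1) ∨ p1) ∧ ¬((¬p2 ∨ p3) ∧ ¬(¬p2 ∧ p3) ∧ p1 ∧ p1)   [De Morgan]
⇔ (((¬p2 ∨ p3) ∧ (p2 ∨ ¬p3) ∧ p1) ∨ p1) ∧ ¬((¬p2 ∨ p3) ∧ ¬(¬p2 ∧ p3) ∧ p1 ∧ p1)   [double negation]
⇔ (((¬p2 ∨ p3) ∧ (p2 ∨ ¬p3) ∧ p1) ∨ p1) ∧ (¬(¬p2 ∨ p3) ∨ ¬¬(¬p2 ∧ p3) ∨ ¬p1 ∨ ¬p1)   [De Morgan]
⇔ (((¬p2 ∨ p3) ∧ (p2 ∨ ¬p3) ∧ p1) ∨ p1) ∧ ((¬¬p2 ∧ ¬p3) ∨ ¬¬(¬p2 ∧ p3) ∨ ¬p1 ∨ ¬p1)   [De Morgan]
⇔ (((¬p2 ∨ p3) ∧ (p2 ∨ ¬p3) ∧ p1) ∨ p1) ∧ ((p2 ∧ ¬p3) ∨ ¬¬(¬p2 ∧ p3) ∨ ¬p1 ∨ ¬p1)   [double negation]
⇔ (((¬p2 ∨ p3) ∧ (p2 ∨ ¬p3) ∧ p1) ∨ p1) ∧ ((p2 ∧ ¬p3) ∨ (¬p2 ∧ p3) ∨ ¬p1 ∨ ¬p1)   [double negation]
⇔ (¬p2 ∨ p3 ∨ p1) ∧ (p2 ∨ ¬p3 ∨ p1) ∧ (p1 ∨ p1) ∧ (p2 ∨ ¬p2 ∨ ¬p1 ∨ ¬p1) ∧ (p2 ∨ p3 ∨ ¬p1 ∨ ¬p1) ∧ (¬p3 ∨ ¬p2 ∨ ¬p1 ∨ ¬p1) ∧ (¬p3 ∨ p3 ∨ ¬p1 ∨ ¬p1)   [distribute ∨ over ∧]
⇔ p1 ∧ (p2 ∨ p3 ∨ ¬p1) ∧ (¬p3 ∨ ¬p2 ∨ ¬p1)   [simplify]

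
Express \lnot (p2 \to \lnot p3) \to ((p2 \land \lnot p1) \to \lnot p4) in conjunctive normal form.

\lnot p2 \lor \lnot p3 \lor p1 \lor \lnot p4

\lnot (p2 \to \lnot p3) \to ((p2 \land \lnot p1) \to \lnot p4)
= \lnot \lnot (p2 \to \lnot p3) \lor ((p2 \land \lnot p1) \to \lnot p4)   [eliminate \to]
= \lnot \lnot (\lnot p2 \lor \lnot p3) \lor ((p2 \land \lnot p1) \to \lnot p4)   [eliminate \to]
= \lnot \lnot (\lnot p2 \lor \lnot p3) \lor \lnot (p2 \land \lnot p1) \lor \lnot p4   [eliminate \to]
= \lnot p2 \lor \lnot p3 \lor \lnot (p2 \land \lnot p1) \lor \lnot p4   [double negation]
= \lnot p2 \lor \lnot p3 \lor \lnot p2 \lor \lnot \lnot p1 \lor \lnot p4   [De Morgan]
= \lnot p2 \lor \lnot p3 \lor \lnot p2 \lor p1 \lor \lnot p4   [double negation]
= \lnot p2 \lor \lnot p3 \lor p1 \lor \lnot p4   [simplify]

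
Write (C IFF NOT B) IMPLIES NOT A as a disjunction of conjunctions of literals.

(C AND B) OR (NOT B AND NOT C) OR NOT A

(C IFF NOT B) IMPLIES NOT A
= NOT (C IFF NOT B) OR NOT A   [eliminate IMPLIES]
= NOT ((C IMPLIES NOT B) AND (NOT B IMPLIES C)) OR NOT A   [eliminate IFF]
= NOT ((NOT C OR NOT B) AND (NOT B IMPLIES C)) OR NOT A   [eliminate IMPLIES]
= NOT ((NOT C OR NOT B) AND (NOT NOT B OR C)) OR NOT A   [eliminate IMPLIES]
= NOT (NOT C OR NOT B) OR NOT (NOT NOT B OR C) OR NOT A   [De Morgan]
= (NOT NOT C AND NOT NOT B) OR NOT (NOT NOT B OR C) OR NOT A   [De Morgan]
= (C AND NOT NOT B) OR NOT (NOT NOT B OR C) OR NOT A   [double negation]
= (C AND B) OR NOT (NOT NOT B OR C) OR NOT A   [double negation]
= (C AND B) OR (NOT NOT NOT B AND NOT C) OR NOT A   [De Morgan]
= (C AND B) OR (NOT B AND NOT C) OR NOT A   [double negation]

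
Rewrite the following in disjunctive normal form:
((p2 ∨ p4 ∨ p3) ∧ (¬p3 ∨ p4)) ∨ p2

((p2 ∨ p4 ∨ p3) ∧ (¬p3 ∨ p4)) ∨ p2
⇔ (p2 ∧ ¬p3) ∨ (p2 ∧ p4) ∨ (p4 ∧ ¬p3) ∨ (p4 ∧ p4) ∨ (p3 ∧ ¬p3) ∨ (p3 ∧ p4) ∨ p2   (distribute ∧ over ∨)
⇔ p4 ∨ p2   (simplify)

p4 ∨ p2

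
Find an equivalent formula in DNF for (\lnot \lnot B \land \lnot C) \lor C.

(\lnot \lnot B \land \lnot C) \lor C
≡ (B \land \lnot C) \lor C   [double negation]

(B \land \lnot C) \lor C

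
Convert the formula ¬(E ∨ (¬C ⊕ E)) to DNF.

¬(E ∨ (¬C ⊕ E))
= ¬(E ∨ (¬C ∧ ¬E) ∨ (¬¬C ∧ E))   [expand ⊕]
= ¬E ∧ ¬(¬C ∧ ¬E) ∧ ¬(¬¬C ∧ E)   [De Morgan]
= ¬E ∧ (¬¬C ∨ ¬¬E) ∧ ¬(¬¬C ∧ E)   [De Morgan]
= ¬E ∧ (C ∨ ¬¬E) ∧ ¬(¬¬C ∧ E)   [double negation]
= ¬E ∧ (C ∨ E) ∧ ¬(¬¬C ∧ E)   [double negation]
= ¬E ∧ (C ∨ E) ∧ (¬¬¬C ∨ ¬E)   [De Morgan]
= ¬E ∧ (C ∨ E) ∧ (¬C ∨ ¬E)   [double negation]
= (¬E ∧ C ∧ ¬C) ∨ (¬E ∧ C ∧ ¬E) ∨ (¬E ∧ E ∧ ¬C) ∨ (¬E ∧ E ∧ ¬E)   [distribute ∧ over ∨]
= ¬E ∧ C   [simplify]

¬E ∧ C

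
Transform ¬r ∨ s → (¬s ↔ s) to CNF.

(r ∨ s) ∧ ¬s

¬r ∨ s → (¬s ↔ s)
⇔ ¬(¬r ∨ s) ∨ (¬s ↔ s)
⇔ ¬(¬r ∨ s) ∨ (¬s → s) ∧ (s → ¬s)
⇔ ¬(¬r ∨ s) ∨ (¬¬s ∨ s) ∧ (s → ¬s)
⇔ ¬(¬r ∨ s) ∨ (¬¬s ∨ s) ∧ (¬s ∨ ¬s)
⇔ ¬¬r ∧ ¬s ∨ (¬¬s ∨ s) ∧ (¬s ∨ ¬s)
⇔ r ∧ ¬s ∨ (¬¬s ∨ s) ∧ (¬s ∨ ¬s)
⇔ r ∧ ¬s ∨ (s ∨ s) ∧ (¬s ∨ ¬s)
⇔ (r ∨ s ∨ s) ∧ (r ∨ ¬s ∨ ¬s) ∧ (¬s ∨ s ∨ s) ∧ (¬s ∨ ¬s ∨ ¬s)
⇔ (r ∨ s) ∧ ¬s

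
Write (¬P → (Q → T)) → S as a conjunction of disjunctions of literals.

(¬P ∨ S) ∧ (Q ∨ S) ∧ (¬T ∨ S)

(¬P → (Q → T)) → S
⇔ ¬(¬P → (Q → T)) ∨ S
⇔ ¬(¬¬P ∨ (Q → T)) ∨ S
⇔ ¬(¬¬P ∨ ¬Q ∨ T) ∨ S
⇔ (¬¬¬P ∧ ¬¬Q ∧ ¬T) ∨ S
⇔ (¬P ∧ ¬¬Q ∧ ¬T) ∨ S
⇔ (¬P ∧ Q ∧ ¬T) ∨ S
⇔ (¬P ∨ S) ∧ (Q ∨ S) ∧ (¬T ∨ S)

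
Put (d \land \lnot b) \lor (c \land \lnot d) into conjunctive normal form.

(d \land \lnot b) \lor (c \land \lnot d)
= (d \lor c) \land (d \lor \lnot d) \land (\lnot b \lor c) \land (\lnot b \lor \lnot d)   [distribute \lor over \land]
= (d \lor c) \land (\lnot b \lor c) \land (\lnot b \lor \lnot d)   [simplify]

(d \lor c) \land (\lnot b \lor c) \land (\lnot b \lor \lnot d)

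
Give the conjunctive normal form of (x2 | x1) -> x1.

(x2 | x1) -> x1
= ~(x2 | x1) | x1   (eliminate ->)
= (~x2 & ~x1) | x1   (De Morgan)
= (~x2 | x1) & (~x1 | x1)   (distribute | over &)
= ~x2 | x1   (simplify)

~x2 | x1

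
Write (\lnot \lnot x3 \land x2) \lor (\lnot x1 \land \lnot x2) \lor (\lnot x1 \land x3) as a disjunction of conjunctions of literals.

(\lnot \lnot x3 \land x2) \lor (\lnot x1 \land \lnot x2) \lor (\lnot x1 \land x3)
≡ (x3 \land x2) \lor (\lnot x1 \land \lnot x2) \lor (\lnot x1 \land x3)   — double negation

(x3 \land x2) \lor (\lnot x1 \land \lnot x2) \lor (\lnot x1 \land x3)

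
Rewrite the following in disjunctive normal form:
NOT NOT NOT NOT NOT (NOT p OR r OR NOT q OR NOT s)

p AND NOT r AND q AND s

NOT NOT NOT NOT NOT (NOT p OR r OR NOT q OR NOT s)
≡ NOT NOT NOT (NOT p OR r OR NOT q OR NOT s)   [double negation]
≡ NOT (NOT p OR r OR NOT q OR NOT s)   [double negation]
≡ NOT NOT p AND NOT r AND NOT NOT q AND NOT NOT s   [De Morgan]
≡ p AND NOT r AND NOT NOT q AND NOT NOT s   [double negation]
≡ p AND NOT r AND q AND NOT NOT s   [double negation]
≡ p AND NOT r AND q AND s   [double negation]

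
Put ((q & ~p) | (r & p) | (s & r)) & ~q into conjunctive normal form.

(q | r) & (q | p | s) & (~p | r) & ~q

((q & ~p) | (r & p) | (s & r)) & ~q
≡ (q | r | s) & (q | r | r) & (q | p | s) & (q | p | r) & (~p | r | s) & (~p | r | r) & (~p | p | s) & (~p | p | r) & ~q   [distribute | over &]
≡ (q | r) & (q | p | s) & (~p | r) & ~q   [simplify]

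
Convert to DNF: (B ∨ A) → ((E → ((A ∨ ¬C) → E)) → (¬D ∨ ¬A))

(B ∨ A) → ((E → ((A ∨ ¬C) → E)) → (¬D ∨ ¬A))
≡ ¬(B ∨ A) ∨ ((E → ((A ∨ ¬C) → E)) → (¬D ∨ ¬A))   [eliminate →]
≡ ¬(B ∨ A) ∨ ¬(E → ((A ∨ ¬C) → E)) ∨ ¬D ∨ ¬A   [eliminate →]
≡ ¬(B ∨ A) ∨ ¬(¬E ∨ ((A ∨ ¬C) → E)) ∨ ¬D ∨ ¬A   [eliminate →]
≡ ¬(B ∨ A) ∨ ¬(¬E ∨ ¬(A ∨ ¬C) ∨ E) ∨ ¬D ∨ ¬A   [eliminate →]
≡ (¬B ∧ ¬A) ∨ ¬(¬E ∨ ¬(A ∨ ¬C) ∨ E) ∨ ¬D ∨ ¬A   [De Morgan]
≡ (¬B ∧ ¬A) ∨ (¬¬E ∧ ¬¬(A ∨ ¬C) ∧ ¬E) ∨ ¬D ∨ ¬A   [De Morgan]
≡ (¬B ∧ ¬A) ∨ (E ∧ ¬¬(A ∨ ¬C) ∧ ¬E) ∨ ¬D ∨ ¬A   [double negation]
≡ (¬B ∧ ¬A) ∨ (E ∧ (A ∨ ¬C) ∧ ¬E) ∨ ¬D ∨ ¬A   [double negation]
≡ (¬B ∧ ¬A) ∨ (E ∧ A ∧ ¬E) ∨ (E ∧ ¬C ∧ ¬E) ∨ ¬D ∨ ¬A   [distribute ∧ over ∨]
≡ ¬D ∨ ¬A   [simplify]

¬D ∨ ¬A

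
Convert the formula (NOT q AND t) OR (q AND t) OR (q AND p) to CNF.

(NOT q AND t) OR (q AND t) OR (q AND p)
≡ (NOT q OR q OR q) AND (NOT q OR q OR p) AND (NOT q OR t OR q) AND (NOT q OR t OR p) AND (t OR q OR q) AND (t OR q OR p) AND (t OR t OR q) AND (t OR t OR p)   [distribute OR over AND]
≡ (t OR q) AND (t OR p)   [simplify]

(t OR q) AND (t OR p)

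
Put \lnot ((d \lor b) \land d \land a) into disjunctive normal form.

\lnot ((d \lor b) \land d \land a)
≡ \lnot (d \lor b) \lor \lnot d \lor \lnot a   (De Morgan)
≡ (\lnot d \land \lnot b) \lor \lnot d \lor \lnot a   (De Morgan)
≡ \lnot d \lor \lnot a   (simplify)

\lnot d \lor \lnot a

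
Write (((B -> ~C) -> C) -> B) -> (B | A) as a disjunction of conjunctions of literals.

(C & ~B) | B | A

(((B -> ~C) -> C) -> B) -> (B | A)
⇔ ~(((B -> ~C) -> C) -> B) | B | A   [eliminate ->]
⇔ ~(~((B -> ~C) -> C) | B) | B | A   [eliminate ->]
⇔ ~(~(~(B -> ~C) | C) | B) | B | A   [eliminate ->]
⇔ ~(~(~(~B | ~C) | C) | B) | B | A   [eliminate ->]
⇔ (~~(~(~B | ~C) | C) & ~B) | B | A   [De Morgan]
⇔ ((~(~B | ~C) | C) & ~B) | B | A   [double negation]
⇔ (((~~B & ~~C) | C) & ~B) | B | A   [De Morgan]
⇔ (((B & ~~C) | C) & ~B) | B | A   [double negation]
⇔ (((B & C) | C) & ~B) | B | A   [double negation]
⇔ (B & C & ~B) | (C & ~B) | B | A   [distribute & over |]
⇔ (C & ~B) | B | A   [simplify]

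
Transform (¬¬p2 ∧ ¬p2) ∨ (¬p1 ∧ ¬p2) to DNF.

(¬¬p2 ∧ ¬p2) ∨ (¬p1 ∧ ¬p2)
= (p2 ∧ ¬p2) ∨ (¬p1 ∧ ¬p2)   [double negation]
= ¬p1 ∧ ¬p2   [simplify]

¬p1 ∧ ¬p2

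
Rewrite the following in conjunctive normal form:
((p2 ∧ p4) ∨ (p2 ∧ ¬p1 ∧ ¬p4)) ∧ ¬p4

p2 ∧ (p4 ∨ ¬p1) ∧ ¬p4

((p2 ∧ p4) ∨ (p2 ∧ ¬p1 ∧ ¬p4)) ∧ ¬p4
⇔ (p2 ∨ p2) ∧ (p2 ∨ ¬p1) ∧ (p2 ∨ ¬p4) ∧ (p4 ∨ p2) ∧ (p4 ∨ ¬p1) ∧ (p4 ∨ ¬p4) ∧ ¬p4   [distribute ∨ over ∧]
⇔ p2 ∧ (p4 ∨ ¬p1) ∧ ¬p4   [simplify]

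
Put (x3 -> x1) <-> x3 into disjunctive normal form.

x3 & x1

(x3 -> x1) <-> x3
⇔ ((x3 -> x1) -> x3) & (x3 -> (x3 -> x1))   (eliminate <->)
⇔ (~(x3 -> x1) | x3) & (x3 -> (x3 -> x1))   (eliminate ->)
⇔ (~(~x3 | x1) | x3) & (x3 -> (x3 -> x1))   (eliminate ->)
⇔ (~(~x3 | x1) | x3) & (~x3 | (x3 -> x1))   (eliminate ->)
⇔ (~(~x3 | x1) | x3) & (~x3 | ~x3 | x1)   (eliminate ->)
⇔ ((~~x3 & ~x1) | x3) & (~x3 | ~x3 | x1)   (De Morgan)
⇔ ((x3 & ~x1) | x3) & (~x3 | ~x3 | x1)   (double negation)
⇔ (x3 & ~x1 & ~x3) | (x3 & ~x1 & ~x3) | (x3 & ~x1 & x1) | (x3 & ~x3) | (x3 & ~x3) | (x3 & x1)   (distribute & over |)
⇔ x3 & x1   (simplify)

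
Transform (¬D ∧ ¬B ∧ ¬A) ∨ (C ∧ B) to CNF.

(¬D ∧ ¬B ∧ ¬A) ∨ (C ∧ B)
= (¬D ∨ C) ∧ (¬D ∨ B) ∧ (¬B ∨ C) ∧ (¬B ∨ B) ∧ (¬A ∨ C) ∧ (¬A ∨ B)   [distribute ∨ over ∧]
= (¬D ∨ C) ∧ (¬D ∨ B) ∧ (¬B ∨ C) ∧ (¬A ∨ C) ∧ (¬A ∨ B)   [simplify]

(¬D ∨ C) ∧ (¬D ∨ B) ∧ (¬B ∨ C) ∧ (¬A ∨ C) ∧ (¬A ∨ B)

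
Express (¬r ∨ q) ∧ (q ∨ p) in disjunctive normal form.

(¬r ∧ p) ∨ q

(¬r ∨ q) ∧ (q ∨ p)
≡ (¬r ∧ q) ∨ (¬r ∧ p) ∨ (q ∧ q) ∨ (q ∧ p)   — distribute ∧ over ∨
≡ (¬r ∧ p) ∨ q   — simplify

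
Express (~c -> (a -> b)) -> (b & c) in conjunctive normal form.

(~c | b) & (a | b) & (a | c) & (~b | c)

(~c -> (a -> b)) -> (b & c)
≡ ~(~c -> (a -> b)) | (b & c)   [eliminate ->]
≡ ~(~~c | (a -> b)) | (b & c)   [eliminate ->]
≡ ~(~~c | ~a | b) | (b & c)   [eliminate ->]
≡ (~~~c & ~~a & ~b) | (b & c)   [De Morgan]
≡ (~c & ~~a & ~b) | (b & c)   [double negation]
≡ (~c & a & ~b) | (b & c)   [double negation]
≡ (~c | b) & (~c | c) & (a | b) & (a | c) & (~b | b) & (~b | c)   [distribute | over &]
≡ (~c | b) & (a | b) & (a | c) & (~b | c)   [simplify]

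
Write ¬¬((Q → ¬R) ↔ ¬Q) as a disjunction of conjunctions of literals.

(Q ∧ R) ∨ ¬Q

¬¬((Q → ¬R) ↔ ¬Q)
≡ ¬¬(((Q → ¬R) → ¬Q) ∧ (¬Q → (Q → ¬R)))
≡ ¬¬((¬(Q → ¬R) ∨ ¬Q) ∧ (¬Q → (Q → ¬R)))
≡ ¬¬((¬(¬Q ∨ ¬R) ∨ ¬Q) ∧ (¬Q → (Q → ¬R)))
≡ ¬¬((¬(¬Q ∨ ¬R) ∨ ¬Q) ∧ (¬¬Q ∨ (Q → ¬R)))
≡ ¬¬((¬(¬Q ∨ ¬R) ∨ ¬Q) ∧ (¬¬Q ∨ ¬Q ∨ ¬R))
≡ (¬(¬Q ∨ ¬R) ∨ ¬Q) ∧ (¬¬Q ∨ ¬Q ∨ ¬R)
≡ ((¬¬Q ∧ ¬¬R) ∨ ¬Q) ∧ (¬¬Q ∨ ¬Q ∨ ¬R)
≡ ((Q ∧ ¬¬R) ∨ ¬Q) ∧ (¬¬Q ∨ ¬Q ∨ ¬R)
≡ ((Q ∧ R) ∨ ¬Q) ∧ (¬¬Q ∨ ¬Q ∨ ¬R)
≡ ((Q ∧ R) ∨ ¬Q) ∧ (Q ∨ ¬Q ∨ ¬R)
≡ (Q ∧ R ∧ Q) ∨ (Q ∧ R ∧ ¬Q) ∨ (Q ∧ R ∧ ¬R) ∨ (¬Q ∧ Q) ∨ (¬Q ∧ ¬Q) ∨ (¬Q ∧ ¬R)
≡ (Q ∧ R) ∨ ¬Q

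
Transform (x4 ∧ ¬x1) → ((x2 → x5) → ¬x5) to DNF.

(x4 ∧ ¬x1) → ((x2 → x5) → ¬x5)
= ¬(x4 ∧ ¬x1) ∨ ((x2 → x5) → ¬x5)   — eliminate →
= ¬(x4 ∧ ¬x1) ∨ ¬(x2 → x5) ∨ ¬x5   — eliminate →
= ¬(x4 ∧ ¬x1) ∨ ¬(¬x2 ∨ x5) ∨ ¬x5   — eliminate →
= ¬x4 ∨ ¬¬x1 ∨ ¬(¬x2 ∨ x5) ∨ ¬x5   — De Morgan
= ¬x4 ∨ x1 ∨ ¬(¬x2 ∨ x5) ∨ ¬x5   — double negation
= ¬x4 ∨ x1 ∨ (¬¬x2 ∧ ¬x5) ∨ ¬x5   — De Morgan
= ¬x4 ∨ x1 ∨ (x2 ∧ ¬x5) ∨ ¬x5   — double negation
= ¬x4 ∨ x1 ∨ ¬x5   — simplify

¬x4 ∨ x1 ∨ ¬x5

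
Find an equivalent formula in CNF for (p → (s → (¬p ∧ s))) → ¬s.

(p → (s → (¬p ∧ s))) → ¬s
≡ ¬(p → (s → (¬p ∧ s))) ∨ ¬s
≡ ¬(¬p ∨ (s → (¬p ∧ s))) ∨ ¬s
≡ ¬(¬p ∨ ¬s ∨ (¬p ∧ s)) ∨ ¬s
≡ (¬¬p ∧ ¬¬s ∧ ¬(¬p ∧ s)) ∨ ¬s
≡ (p ∧ ¬¬s ∧ ¬(¬p ∧ s)) ∨ ¬s
≡ (p ∧ s ∧ ¬(¬p ∧ s)) ∨ ¬s
≡ (p ∧ s ∧ (¬¬p ∨ ¬s)) ∨ ¬s
≡ (p ∧ s ∧ (p ∨ ¬s)) ∨ ¬s
≡ (p ∨ ¬s) ∧ (s ∨ ¬s) ∧ (p ∨ ¬s ∨ ¬s)
≡ p ∨ ¬s

p ∨ ¬s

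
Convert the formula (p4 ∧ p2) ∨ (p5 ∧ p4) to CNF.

p4 ∧ (p2 ∨ p5)

(p4 ∧ p2) ∨ (p5 ∧ p4)
≡ (p4 ∨ p5) ∧ (p4 ∨ p4) ∧ (p2 ∨ p5) ∧ (p2 ∨ p4)   (distribute ∨ over ∧)
≡ p4 ∧ (p2 ∨ p5)   (simplify)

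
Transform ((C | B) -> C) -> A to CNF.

(C | B | A) & (~C | A)

((C | B) -> C) -> A
⇔ ~((C | B) -> C) | A   [eliminate ->]
⇔ ~(~(C | B) | C) | A   [eliminate ->]
⇔ (~~(C | B) & ~C) | A   [De Morgan]
⇔ ((C | B) & ~C) | A   [double negation]
⇔ (C | B | A) & (~C | A)   [distribute | over &]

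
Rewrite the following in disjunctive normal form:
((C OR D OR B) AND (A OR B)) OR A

((C OR D OR B) AND (A OR B)) OR A
≡ (C AND A) OR (C AND B) OR (D AND A) OR (D AND B) OR (B AND A) OR (B AND B) OR A   — distribute AND over OR
≡ B OR A   — simplify

B OR A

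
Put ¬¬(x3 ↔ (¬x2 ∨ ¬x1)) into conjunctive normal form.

¬¬(x3 ↔ (¬x2 ∨ ¬x1))
≡ ¬¬((x3 → (¬x2 ∨ ¬x1)) ∧ ((¬x2 ∨ ¬x1) → x3))   [eliminate ↔]
≡ ¬¬((¬x3 ∨ ¬x2 ∨ ¬x1) ∧ ((¬x2 ∨ ¬x1) → x3))   [eliminate →]
≡ ¬¬((¬x3 ∨ ¬x2 ∨ ¬x1) ∧ (¬(¬x2 ∨ ¬x1) ∨ x3))   [eliminate →]
≡ (¬x3 ∨ ¬x2 ∨ ¬x1) ∧ (¬(¬x2 ∨ ¬x1) ∨ x3)   [double negation]
≡ (¬x3 ∨ ¬x2 ∨ ¬x1) ∧ ((¬¬x2 ∧ ¬¬x1) ∨ x3)   [De Morgan]
≡ (¬x3 ∨ ¬x2 ∨ ¬x1) ∧ ((x2 ∧ ¬¬x1) ∨ x3)   [double negation]
≡ (¬x3 ∨ ¬x2 ∨ ¬x1) ∧ ((x2 ∧ x1) ∨ x3)   [double negation]
≡ (¬x3 ∨ ¬x2 ∨ ¬x1) ∧ (x2 ∨ x3) ∧ (x1 ∨ x3)   [distribute ∨ over ∧]

(¬x3 ∨ ¬x2 ∨ ¬x1) ∧ (x2 ∨ x3) ∧ (x1 ∨ x3)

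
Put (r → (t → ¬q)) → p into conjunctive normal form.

(r → (t → ¬q)) → p
⇔ ¬(r → (t → ¬q)) ∨ p   (eliminate →)
⇔ ¬(¬r ∨ (t → ¬q)) ∨ p   (eliminate →)
⇔ ¬(¬r ∨ ¬t ∨ ¬q) ∨ p   (eliminate →)
⇔ (¬¬r ∧ ¬¬t ∧ ¬¬q) ∨ p   (De Morgan)
⇔ (r ∧ ¬¬t ∧ ¬¬q) ∨ p   (double negation)
⇔ (r ∧ t ∧ ¬¬q) ∨ p   (double negation)
⇔ (r ∧ t ∧ q) ∨ p   (double negation)
⇔ (r ∨ p) ∧ (t ∨ p) ∧ (q ∨ p)   (distribute ∨ over ∧)

(r ∨ p) ∧ (t ∨ p) ∧ (q ∨ p)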